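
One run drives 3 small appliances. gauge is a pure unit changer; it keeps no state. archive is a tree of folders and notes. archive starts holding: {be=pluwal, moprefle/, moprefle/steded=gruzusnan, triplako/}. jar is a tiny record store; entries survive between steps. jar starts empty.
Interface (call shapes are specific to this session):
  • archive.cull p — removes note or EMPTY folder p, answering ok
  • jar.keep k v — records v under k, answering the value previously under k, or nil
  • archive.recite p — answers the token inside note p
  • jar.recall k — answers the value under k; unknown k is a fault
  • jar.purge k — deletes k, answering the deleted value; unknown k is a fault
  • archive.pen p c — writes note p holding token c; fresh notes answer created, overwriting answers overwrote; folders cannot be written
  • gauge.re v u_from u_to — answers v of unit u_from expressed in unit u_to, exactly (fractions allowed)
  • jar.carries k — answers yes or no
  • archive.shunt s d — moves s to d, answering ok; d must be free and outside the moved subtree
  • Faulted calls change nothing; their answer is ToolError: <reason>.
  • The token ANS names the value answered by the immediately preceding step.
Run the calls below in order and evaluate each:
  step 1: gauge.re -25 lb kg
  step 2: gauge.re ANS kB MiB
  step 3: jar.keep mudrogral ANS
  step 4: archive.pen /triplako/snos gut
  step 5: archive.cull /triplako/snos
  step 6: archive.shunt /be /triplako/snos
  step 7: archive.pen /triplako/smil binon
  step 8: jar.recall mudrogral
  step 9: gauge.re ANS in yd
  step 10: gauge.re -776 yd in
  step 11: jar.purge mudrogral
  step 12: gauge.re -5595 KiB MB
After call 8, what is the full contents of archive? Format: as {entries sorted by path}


$ gauge.re v: -25 u_from: lb u_to: kg
:: -45359237/4000000
$ gauge.re v: ANS u_from: kB u_to: MiB
:: -45359237/4194304000
$ jar.keep k: mudrogral v: ANS
:: nil
$ archive.pen p: /triplako/snos c: gut
:: created
$ archive.cull p: /triplako/snos
:: ok
$ archive.shunt s: /be d: /triplako/snos
:: ok
$ archive.pen p: /triplako/smil c: binon
:: created
$ jar.recall k: mudrogral
:: -45359237/4194304000
$ gauge.re v: ANS u_from: in u_to: yd
:: -45359237/150994944000
$ gauge.re v: -776 u_from: yd u_to: in
:: -27936
$ jar.purge k: mudrogral
:: -45359237/4194304000
$ gauge.re v: -5595 u_from: KiB u_to: MB
:: -17904/3125

Answer: {moprefle/, moprefle/steded=gruzusnan, triplako/, triplako/smil=binon, triplako/snos=pluwal}


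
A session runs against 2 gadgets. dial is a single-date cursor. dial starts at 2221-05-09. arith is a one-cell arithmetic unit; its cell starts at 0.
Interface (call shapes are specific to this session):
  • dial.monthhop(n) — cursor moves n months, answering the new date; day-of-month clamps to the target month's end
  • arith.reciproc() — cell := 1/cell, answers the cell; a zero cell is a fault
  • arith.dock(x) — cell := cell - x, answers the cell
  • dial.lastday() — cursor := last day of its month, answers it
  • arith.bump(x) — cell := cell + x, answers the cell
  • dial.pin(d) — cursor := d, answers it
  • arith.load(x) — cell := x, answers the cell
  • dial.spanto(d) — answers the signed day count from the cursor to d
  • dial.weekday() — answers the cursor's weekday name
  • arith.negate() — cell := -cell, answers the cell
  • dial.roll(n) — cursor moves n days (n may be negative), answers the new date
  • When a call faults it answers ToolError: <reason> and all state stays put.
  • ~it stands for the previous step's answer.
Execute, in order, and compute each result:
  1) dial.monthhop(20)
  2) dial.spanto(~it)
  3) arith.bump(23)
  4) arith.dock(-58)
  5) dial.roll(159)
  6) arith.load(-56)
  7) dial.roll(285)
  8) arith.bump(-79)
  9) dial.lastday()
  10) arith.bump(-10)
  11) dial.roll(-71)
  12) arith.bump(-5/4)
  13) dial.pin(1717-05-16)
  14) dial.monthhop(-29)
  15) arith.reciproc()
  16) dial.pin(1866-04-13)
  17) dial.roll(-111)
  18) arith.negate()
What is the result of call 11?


> dial.monthhop n='20'
:: 2223-01-09
> dial.spanto d='~it'
:: 0
> arith.bump x='23'
:: 23
> arith.dock x='-58'
:: 81
> dial.roll n='159'
:: 2223-06-17
> arith.load x='-56'
:: -56
> dial.roll n='285'
:: 2224-03-28
> arith.bump x='-79'
:: -135
> dial.lastday
:: 2224-03-31
> arith.bump x='-10'
:: -145
> dial.roll n='-71'
:: 2224-01-20
> arith.bump x='-5/4'
:: -585/4
> dial.pin d='1717-05-16'
:: 1717-05-16
> dial.monthhop n='-29'
:: 1714-12-16
> arith.reciproc
:: -4/585
> dial.pin d='1866-04-13'
:: 1866-04-13
> dial.roll n='-111'
:: 1865-12-23
> arith.negate
:: 4/585

Answer: 2224-01-20


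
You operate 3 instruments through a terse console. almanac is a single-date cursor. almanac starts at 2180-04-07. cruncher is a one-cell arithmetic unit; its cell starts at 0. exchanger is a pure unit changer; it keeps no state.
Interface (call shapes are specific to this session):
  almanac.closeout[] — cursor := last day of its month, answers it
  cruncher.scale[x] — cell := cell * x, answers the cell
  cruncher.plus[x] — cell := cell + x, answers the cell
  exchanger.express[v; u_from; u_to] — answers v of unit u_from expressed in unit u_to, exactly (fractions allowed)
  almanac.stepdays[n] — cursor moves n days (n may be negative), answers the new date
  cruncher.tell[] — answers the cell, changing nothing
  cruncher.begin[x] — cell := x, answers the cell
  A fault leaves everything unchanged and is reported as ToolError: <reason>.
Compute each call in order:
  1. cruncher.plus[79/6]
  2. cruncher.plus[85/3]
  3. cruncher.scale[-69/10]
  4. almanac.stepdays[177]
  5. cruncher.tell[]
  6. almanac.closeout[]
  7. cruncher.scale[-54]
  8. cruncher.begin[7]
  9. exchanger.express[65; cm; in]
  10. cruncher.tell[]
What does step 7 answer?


Answer: 154629/10

Derivation:
;; cruncher.plus(x→79/6) == 79/6
;; cruncher.plus(x→85/3) == 83/2
;; cruncher.scale(x→-69/10) == -5727/20
;; almanac.stepdays(n→177) == 2180-10-01
;; cruncher.tell() == -5727/20
;; almanac.closeout() == 2180-10-31
;; cruncher.scale(x→-54) == 154629/10
;; cruncher.begin(x→7) == 7
;; exchanger.express(v→65, u_from→cm, u_to→in) == 3250/127
;; cruncher.tell() == 7


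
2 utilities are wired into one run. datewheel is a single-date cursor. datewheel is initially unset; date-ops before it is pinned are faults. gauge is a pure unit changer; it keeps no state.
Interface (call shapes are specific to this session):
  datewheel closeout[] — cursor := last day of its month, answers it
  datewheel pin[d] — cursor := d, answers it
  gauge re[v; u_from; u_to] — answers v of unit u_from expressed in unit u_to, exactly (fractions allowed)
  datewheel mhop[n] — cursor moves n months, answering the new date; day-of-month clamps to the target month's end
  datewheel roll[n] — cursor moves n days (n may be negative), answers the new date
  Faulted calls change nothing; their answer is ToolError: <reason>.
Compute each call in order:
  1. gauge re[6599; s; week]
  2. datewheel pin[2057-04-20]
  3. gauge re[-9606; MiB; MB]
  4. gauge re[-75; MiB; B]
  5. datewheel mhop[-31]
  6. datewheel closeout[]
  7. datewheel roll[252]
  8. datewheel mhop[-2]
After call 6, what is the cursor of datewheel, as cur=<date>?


CALL gauge re[6599; s; week]
RET  6599/604800
CALL datewheel pin[2057-04-20]
RET  2057-04-20
CALL gauge re[-9606; MiB; MB]
RET  -157384704/15625
CALL gauge re[-75; MiB; B]
RET  -78643200
CALL datewheel mhop[-31]
RET  2054-09-20
CALL datewheel closeout[]
RET  2054-09-30
CALL datewheel roll[252]
RET  2055-06-09
CALL datewheel mhop[-2]
RET  2055-04-09

Answer: cur=2054-09-30


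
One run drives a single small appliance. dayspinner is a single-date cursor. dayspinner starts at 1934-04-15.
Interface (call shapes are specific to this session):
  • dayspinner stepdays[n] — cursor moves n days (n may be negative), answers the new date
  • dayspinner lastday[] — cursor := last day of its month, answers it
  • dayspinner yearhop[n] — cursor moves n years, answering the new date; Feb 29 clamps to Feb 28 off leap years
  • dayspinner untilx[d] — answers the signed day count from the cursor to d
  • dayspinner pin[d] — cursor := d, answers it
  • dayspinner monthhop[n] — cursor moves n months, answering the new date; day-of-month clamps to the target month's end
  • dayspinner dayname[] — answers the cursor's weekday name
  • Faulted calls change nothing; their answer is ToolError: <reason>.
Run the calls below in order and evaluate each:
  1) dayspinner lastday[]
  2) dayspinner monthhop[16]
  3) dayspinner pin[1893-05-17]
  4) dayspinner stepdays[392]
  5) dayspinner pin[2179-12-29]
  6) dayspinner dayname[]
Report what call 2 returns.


Answer: 1935-08-30

Derivation:
# dayspinner lastday() : 1934-04-30
# dayspinner monthhop(n→16) : 1935-08-30
# dayspinner pin(d→1893-05-17) : 1893-05-17
# dayspinner stepdays(n→392) : 1894-06-13
# dayspinner pin(d→2179-12-29) : 2179-12-29
# dayspinner dayname() : Wednesday


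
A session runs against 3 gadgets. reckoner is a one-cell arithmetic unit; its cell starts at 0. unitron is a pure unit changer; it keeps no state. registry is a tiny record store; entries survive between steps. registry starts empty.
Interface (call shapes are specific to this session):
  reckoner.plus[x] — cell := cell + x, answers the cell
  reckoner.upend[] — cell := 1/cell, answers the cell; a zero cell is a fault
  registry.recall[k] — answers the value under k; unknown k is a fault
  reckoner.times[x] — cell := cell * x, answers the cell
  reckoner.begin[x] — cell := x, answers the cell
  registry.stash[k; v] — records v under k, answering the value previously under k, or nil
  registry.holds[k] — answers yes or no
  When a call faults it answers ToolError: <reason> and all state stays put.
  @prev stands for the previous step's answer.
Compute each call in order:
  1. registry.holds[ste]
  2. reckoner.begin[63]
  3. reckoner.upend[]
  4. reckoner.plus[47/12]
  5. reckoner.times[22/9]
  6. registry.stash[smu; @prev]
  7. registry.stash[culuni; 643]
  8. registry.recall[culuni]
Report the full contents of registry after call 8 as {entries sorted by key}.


Answer: {culuni=643, smu=10901/1134}

Derivation:
$ registry.holds k→ste
= no
$ reckoner.begin x→63
= 63
$ reckoner.upend
= 1/63
$ reckoner.plus x→47/12
= 991/252
$ reckoner.times x→22/9
= 10901/1134
$ registry.stash k→smu v→@prev
= nil
$ registry.stash k→culuni v→643
= nil
$ registry.recall k→culuni
= 643


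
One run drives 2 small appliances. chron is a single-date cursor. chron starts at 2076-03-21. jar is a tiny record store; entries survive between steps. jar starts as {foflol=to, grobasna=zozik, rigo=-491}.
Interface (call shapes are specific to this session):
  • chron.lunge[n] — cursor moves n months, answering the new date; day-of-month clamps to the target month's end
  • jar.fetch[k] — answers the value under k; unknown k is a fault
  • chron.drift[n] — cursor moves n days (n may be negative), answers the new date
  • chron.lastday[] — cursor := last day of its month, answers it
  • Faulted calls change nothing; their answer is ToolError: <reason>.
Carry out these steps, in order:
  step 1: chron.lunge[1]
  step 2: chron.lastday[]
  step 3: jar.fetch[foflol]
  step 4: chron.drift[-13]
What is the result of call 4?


Answer: 2076-04-17

Derivation:
→ chron.lunge(n: 1)
← 2076-04-21
→ chron.lastday()
← 2076-04-30
→ jar.fetch(k: foflol)
← to
→ chron.drift(n: -13)
← 2076-04-17


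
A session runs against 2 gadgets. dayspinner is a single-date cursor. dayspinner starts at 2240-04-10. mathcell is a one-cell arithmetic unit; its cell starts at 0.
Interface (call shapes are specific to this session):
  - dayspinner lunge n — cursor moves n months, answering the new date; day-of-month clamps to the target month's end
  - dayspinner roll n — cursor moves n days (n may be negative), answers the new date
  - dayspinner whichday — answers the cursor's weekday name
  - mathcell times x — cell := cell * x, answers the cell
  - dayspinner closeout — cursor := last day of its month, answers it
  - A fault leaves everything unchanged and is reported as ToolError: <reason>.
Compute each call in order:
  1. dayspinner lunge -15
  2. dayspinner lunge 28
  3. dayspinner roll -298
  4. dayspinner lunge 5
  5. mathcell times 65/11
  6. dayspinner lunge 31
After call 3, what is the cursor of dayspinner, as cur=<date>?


;; dayspinner lunge(-15) -> 2239-01-10
;; dayspinner lunge(28) -> 2241-05-10
;; dayspinner roll(-298) -> 2240-07-16
;; dayspinner lunge(5) -> 2240-12-16
;; mathcell times(65/11) -> 0
;; dayspinner lunge(31) -> 2243-07-16

Answer: cur=2240-07-16


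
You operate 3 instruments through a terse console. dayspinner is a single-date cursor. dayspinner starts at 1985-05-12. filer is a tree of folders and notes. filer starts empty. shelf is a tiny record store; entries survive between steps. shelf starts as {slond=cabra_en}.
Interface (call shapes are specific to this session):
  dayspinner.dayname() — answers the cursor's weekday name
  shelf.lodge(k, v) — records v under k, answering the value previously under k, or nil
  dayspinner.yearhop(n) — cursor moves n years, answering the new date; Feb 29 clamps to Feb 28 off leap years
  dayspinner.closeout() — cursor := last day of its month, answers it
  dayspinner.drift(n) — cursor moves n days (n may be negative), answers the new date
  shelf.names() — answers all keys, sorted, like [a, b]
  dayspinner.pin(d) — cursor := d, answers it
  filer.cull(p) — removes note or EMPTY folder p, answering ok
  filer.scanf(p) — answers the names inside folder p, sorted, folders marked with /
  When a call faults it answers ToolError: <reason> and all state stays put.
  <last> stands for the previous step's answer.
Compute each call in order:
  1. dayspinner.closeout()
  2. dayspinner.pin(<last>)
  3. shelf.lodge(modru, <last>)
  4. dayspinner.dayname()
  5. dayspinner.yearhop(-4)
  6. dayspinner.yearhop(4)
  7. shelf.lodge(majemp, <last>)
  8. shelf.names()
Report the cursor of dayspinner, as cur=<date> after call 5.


Answer: cur=1981-05-31

Derivation:
·→ dayspinner.closeout()
·← 1985-05-31
·→ dayspinner.pin(d: <last>)
·← 1985-05-31
·→ shelf.lodge(k: modru, v: <last>)
·← nil
·→ dayspinner.dayname()
·← Friday
·→ dayspinner.yearhop(n: -4)
·← 1981-05-31
·→ dayspinner.yearhop(n: 4)
·← 1985-05-31
·→ shelf.lodge(k: majemp, v: <last>)
·← nil
·→ shelf.names()
·← [majemp, modru, slond]


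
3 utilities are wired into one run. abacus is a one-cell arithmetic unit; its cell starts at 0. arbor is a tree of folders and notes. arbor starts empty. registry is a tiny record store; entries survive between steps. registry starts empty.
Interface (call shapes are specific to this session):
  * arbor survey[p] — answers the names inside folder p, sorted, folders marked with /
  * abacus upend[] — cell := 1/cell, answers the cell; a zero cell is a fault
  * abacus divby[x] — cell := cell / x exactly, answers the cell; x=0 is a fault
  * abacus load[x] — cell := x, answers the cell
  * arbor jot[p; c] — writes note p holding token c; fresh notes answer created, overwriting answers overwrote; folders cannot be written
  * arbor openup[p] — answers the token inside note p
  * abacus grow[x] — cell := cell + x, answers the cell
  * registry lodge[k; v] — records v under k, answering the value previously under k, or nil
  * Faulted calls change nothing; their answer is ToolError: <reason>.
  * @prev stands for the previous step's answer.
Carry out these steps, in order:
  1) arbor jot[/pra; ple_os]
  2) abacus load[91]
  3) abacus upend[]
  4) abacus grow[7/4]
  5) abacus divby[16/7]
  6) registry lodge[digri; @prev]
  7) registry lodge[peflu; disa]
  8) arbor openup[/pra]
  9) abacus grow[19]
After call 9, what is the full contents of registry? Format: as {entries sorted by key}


Answer: {digri=641/832, peflu=disa}

Derivation:
==> arbor jot(p=/pra, c=ple_os)
<== created
==> abacus load(x=91)
<== 91
==> abacus upend()
<== 1/91
==> abacus grow(x=7/4)
<== 641/364
==> abacus divby(x=16/7)
<== 641/832
==> registry lodge(k=digri, v=@prev)
<== nil
==> registry lodge(k=peflu, v=disa)
<== nil
==> arbor openup(p=/pra)
<== ple_os
==> abacus grow(x=19)
<== 16449/832


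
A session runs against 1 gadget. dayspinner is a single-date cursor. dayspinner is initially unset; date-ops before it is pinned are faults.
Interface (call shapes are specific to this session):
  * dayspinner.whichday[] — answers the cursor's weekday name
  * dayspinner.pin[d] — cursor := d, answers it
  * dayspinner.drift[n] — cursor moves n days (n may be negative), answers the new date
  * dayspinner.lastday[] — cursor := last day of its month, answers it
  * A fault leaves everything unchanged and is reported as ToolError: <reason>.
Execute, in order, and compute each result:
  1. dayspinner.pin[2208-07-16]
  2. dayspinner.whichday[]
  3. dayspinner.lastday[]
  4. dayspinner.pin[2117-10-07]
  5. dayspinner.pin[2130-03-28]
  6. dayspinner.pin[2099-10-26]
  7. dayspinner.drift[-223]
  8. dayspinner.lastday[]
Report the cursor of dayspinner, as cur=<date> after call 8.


$ dayspinner.pin d: 2208-07-16
  2208-07-16
$ dayspinner.whichday
  Saturday
$ dayspinner.lastday
  2208-07-31
$ dayspinner.pin d: 2117-10-07
  2117-10-07
$ dayspinner.pin d: 2130-03-28
  2130-03-28
$ dayspinner.pin d: 2099-10-26
  2099-10-26
$ dayspinner.drift n: -223
  2099-03-17
$ dayspinner.lastday
  2099-03-31

Answer: cur=2099-03-31


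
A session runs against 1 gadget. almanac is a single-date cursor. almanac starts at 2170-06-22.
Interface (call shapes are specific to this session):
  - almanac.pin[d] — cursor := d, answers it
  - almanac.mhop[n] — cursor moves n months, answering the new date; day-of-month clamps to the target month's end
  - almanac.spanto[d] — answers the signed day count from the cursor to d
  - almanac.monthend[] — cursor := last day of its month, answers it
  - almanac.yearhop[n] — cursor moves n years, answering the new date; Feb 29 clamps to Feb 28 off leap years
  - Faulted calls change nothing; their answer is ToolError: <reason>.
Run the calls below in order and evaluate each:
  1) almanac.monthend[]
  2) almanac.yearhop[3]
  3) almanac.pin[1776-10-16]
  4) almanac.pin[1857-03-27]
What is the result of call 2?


Do: almanac.monthend[]
See: 2170-06-30
Do: almanac.yearhop[3]
See: 2173-06-30
Do: almanac.pin[1776-10-16]
See: 1776-10-16
Do: almanac.pin[1857-03-27]
See: 1857-03-27

Answer: 2173-06-30


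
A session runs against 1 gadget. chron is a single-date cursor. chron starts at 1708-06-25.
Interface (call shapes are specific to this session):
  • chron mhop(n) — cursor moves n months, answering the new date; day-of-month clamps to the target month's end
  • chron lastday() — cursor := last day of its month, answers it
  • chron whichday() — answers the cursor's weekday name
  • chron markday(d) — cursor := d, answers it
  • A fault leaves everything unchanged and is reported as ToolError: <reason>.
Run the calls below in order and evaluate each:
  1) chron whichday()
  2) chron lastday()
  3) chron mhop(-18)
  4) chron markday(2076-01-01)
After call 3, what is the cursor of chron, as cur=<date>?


% chron whichday
[out] Monday
% chron lastday
[out] 1708-06-30
% chron mhop n: -18
[out] 1706-12-30
% chron markday d: 2076-01-01
[out] 2076-01-01

Answer: cur=1706-12-30


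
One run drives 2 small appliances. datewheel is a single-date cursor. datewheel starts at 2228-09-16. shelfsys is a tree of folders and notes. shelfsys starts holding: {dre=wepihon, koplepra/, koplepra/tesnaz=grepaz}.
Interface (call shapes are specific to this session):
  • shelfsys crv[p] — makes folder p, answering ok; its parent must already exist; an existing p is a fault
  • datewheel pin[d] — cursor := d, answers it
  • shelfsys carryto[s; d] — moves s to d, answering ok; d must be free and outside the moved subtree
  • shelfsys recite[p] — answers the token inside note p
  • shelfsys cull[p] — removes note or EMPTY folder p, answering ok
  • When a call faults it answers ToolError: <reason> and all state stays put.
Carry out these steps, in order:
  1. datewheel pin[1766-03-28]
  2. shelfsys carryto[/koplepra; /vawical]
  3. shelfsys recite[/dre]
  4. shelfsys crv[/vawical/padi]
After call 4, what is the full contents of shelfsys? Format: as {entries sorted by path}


CALL datewheel pin[d: 1766-03-28]
RET  1766-03-28
CALL shelfsys carryto[s: /koplepra; d: /vawical]
RET  ok
CALL shelfsys recite[p: /dre]
RET  wepihon
CALL shelfsys crv[p: /vawical/padi]
RET  ok

Answer: {dre=wepihon, vawical/, vawical/padi/, vawical/tesnaz=grepaz}


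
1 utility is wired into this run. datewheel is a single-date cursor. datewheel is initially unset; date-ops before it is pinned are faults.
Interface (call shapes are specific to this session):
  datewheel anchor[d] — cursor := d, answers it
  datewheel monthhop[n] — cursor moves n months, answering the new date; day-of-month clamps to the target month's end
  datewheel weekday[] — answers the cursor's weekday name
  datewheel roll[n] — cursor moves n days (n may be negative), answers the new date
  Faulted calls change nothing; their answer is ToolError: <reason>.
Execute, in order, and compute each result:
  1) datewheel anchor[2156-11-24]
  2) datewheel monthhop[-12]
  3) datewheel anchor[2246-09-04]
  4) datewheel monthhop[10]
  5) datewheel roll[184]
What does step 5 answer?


Answer: 2248-01-04

Derivation:
I call datewheel anchor with d: 2156-11-24, and get 2156-11-24.
Now I run datewheel monthhop with n: -12, → 2155-11-24.
I call datewheel anchor with d: 2246-09-04, and see 2246-09-04.
Invoking datewheel monthhop with n: 10, and see 2247-07-04.
I call datewheel roll with n: 184, which returns 2248-01-04.


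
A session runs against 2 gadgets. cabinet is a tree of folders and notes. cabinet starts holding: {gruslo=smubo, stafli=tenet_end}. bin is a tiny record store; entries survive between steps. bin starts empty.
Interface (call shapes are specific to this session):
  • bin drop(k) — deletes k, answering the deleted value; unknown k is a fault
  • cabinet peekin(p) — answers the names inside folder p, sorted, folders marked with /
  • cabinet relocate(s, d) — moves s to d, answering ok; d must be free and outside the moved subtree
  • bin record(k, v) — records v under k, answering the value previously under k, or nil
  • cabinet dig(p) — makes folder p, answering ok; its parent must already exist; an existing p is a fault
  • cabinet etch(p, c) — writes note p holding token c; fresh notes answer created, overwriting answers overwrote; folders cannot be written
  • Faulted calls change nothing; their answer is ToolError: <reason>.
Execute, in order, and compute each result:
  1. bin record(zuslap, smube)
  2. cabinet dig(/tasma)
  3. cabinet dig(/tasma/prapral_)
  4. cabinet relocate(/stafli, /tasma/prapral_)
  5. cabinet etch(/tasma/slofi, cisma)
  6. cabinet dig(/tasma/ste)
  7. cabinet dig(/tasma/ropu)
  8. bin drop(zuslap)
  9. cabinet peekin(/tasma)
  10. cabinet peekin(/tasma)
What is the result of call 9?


Answer: [prapral_/, ropu/, slofi, ste/]

Derivation:
>> bin record(zuslap, smube)
<< nil
>> cabinet dig(/tasma)
<< ok
>> cabinet dig(/tasma/prapral_)
<< ok
>> cabinet relocate(/stafli, /tasma/prapral_)
<< ToolError: exists
>> cabinet etch(/tasma/slofi, cisma)
<< created
>> cabinet dig(/tasma/ste)
<< ok
>> cabinet dig(/tasma/ropu)
<< ok
>> bin drop(zuslap)
<< smube
>> cabinet peekin(/tasma)
<< [prapral_/, ropu/, slofi, ste/]
>> cabinet peekin(/tasma)
<< [prapral_/, ropu/, slofi, ste/]


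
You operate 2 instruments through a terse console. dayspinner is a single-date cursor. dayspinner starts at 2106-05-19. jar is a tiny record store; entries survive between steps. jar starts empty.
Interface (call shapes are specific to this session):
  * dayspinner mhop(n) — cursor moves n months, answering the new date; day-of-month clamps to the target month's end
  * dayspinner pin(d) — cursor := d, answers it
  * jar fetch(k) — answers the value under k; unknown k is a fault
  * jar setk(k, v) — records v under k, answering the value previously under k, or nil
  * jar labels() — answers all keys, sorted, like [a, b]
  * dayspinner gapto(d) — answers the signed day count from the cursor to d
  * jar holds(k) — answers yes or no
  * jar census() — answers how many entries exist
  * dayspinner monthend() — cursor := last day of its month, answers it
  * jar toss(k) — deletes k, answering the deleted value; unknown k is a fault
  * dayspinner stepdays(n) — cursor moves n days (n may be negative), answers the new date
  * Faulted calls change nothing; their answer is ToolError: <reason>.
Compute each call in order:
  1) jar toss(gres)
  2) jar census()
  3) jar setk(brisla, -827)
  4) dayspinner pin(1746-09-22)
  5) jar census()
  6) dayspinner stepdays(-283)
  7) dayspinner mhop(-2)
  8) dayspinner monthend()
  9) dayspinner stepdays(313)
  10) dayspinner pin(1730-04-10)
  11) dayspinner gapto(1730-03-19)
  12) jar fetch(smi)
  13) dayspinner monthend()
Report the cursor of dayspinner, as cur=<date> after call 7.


Answer: cur=1745-10-13

Derivation:
Now I run jar toss(k='gres'), and get ToolError: no such key gres.
Using jar census(), → 0.
I run jar setk(k='brisla', v='-827'): nil.
Then dayspinner pin(d='1746-09-22'): 1746-09-22.
I call jar census(), → 1.
I use dayspinner stepdays(n='-283'), → 1745-12-13.
I run dayspinner mhop(n='-2'): 1745-10-13.
Then dayspinner monthend, and observe 1745-10-31.
I call dayspinner stepdays(n='313'), yielding 1746-09-09.
Using dayspinner pin(d='1730-04-10'), and observe 1730-04-10.
I try dayspinner gapto(d='1730-03-19'), and get -22.
Then jar fetch(k='smi'), and get ToolError: no such key smi.
I invoke dayspinner monthend(), and see 1730-04-30.


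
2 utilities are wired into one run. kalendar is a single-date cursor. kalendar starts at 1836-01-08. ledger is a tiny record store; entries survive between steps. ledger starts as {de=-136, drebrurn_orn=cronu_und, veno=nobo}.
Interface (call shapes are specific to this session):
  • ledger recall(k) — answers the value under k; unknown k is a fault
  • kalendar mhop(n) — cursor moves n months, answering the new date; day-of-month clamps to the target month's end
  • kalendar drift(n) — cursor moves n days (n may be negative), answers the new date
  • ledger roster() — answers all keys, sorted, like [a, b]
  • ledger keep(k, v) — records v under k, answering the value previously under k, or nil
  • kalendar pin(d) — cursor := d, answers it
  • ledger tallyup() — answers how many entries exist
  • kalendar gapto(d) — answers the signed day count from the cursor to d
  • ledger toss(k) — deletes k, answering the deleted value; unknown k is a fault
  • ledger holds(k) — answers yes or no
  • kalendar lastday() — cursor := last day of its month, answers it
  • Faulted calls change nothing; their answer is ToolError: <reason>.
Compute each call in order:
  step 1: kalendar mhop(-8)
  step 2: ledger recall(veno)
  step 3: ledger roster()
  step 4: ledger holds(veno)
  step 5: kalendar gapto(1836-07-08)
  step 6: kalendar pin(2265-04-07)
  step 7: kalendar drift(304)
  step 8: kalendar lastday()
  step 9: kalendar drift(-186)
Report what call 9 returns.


==> kalendar mhop(n→-8)
<== 1835-05-08
==> ledger recall(k→veno)
<== nobo
==> ledger roster()
<== [de, drebrurn_orn, veno]
==> ledger holds(k→veno)
<== yes
==> kalendar gapto(d→1836-07-08)
<== 427
==> kalendar pin(d→2265-04-07)
<== 2265-04-07
==> kalendar drift(n→304)
<== 2266-02-05
==> kalendar lastday()
<== 2266-02-28
==> kalendar drift(n→-186)
<== 2265-08-26

Answer: 2265-08-26


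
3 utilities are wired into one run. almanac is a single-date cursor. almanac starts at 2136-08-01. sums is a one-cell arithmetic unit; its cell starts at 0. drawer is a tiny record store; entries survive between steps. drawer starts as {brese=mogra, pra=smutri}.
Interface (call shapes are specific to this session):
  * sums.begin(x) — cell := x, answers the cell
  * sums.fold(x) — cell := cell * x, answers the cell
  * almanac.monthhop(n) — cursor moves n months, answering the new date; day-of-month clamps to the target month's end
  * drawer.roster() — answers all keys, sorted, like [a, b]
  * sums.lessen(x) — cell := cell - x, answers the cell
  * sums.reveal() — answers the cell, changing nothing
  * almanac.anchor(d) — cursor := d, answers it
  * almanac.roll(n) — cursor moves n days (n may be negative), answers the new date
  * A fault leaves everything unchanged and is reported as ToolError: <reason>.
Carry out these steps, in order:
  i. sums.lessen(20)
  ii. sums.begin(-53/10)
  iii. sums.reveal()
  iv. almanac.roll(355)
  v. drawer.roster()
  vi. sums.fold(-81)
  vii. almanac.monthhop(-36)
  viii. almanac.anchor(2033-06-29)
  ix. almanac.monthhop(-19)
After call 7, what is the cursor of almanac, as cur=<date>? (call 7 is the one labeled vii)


Answer: cur=2134-07-22

Derivation:
Act: sums.lessen[x=20]
Obs: -20
Act: sums.begin[x=-53/10]
Obs: -53/10
Act: sums.reveal[]
Obs: -53/10
Act: almanac.roll[n=355]
Obs: 2137-07-22
Act: drawer.roster[]
Obs: [brese, pra]
Act: sums.fold[x=-81]
Obs: 4293/10
Act: almanac.monthhop[n=-36]
Obs: 2134-07-22
Act: almanac.anchor[d=2033-06-29]
Obs: 2033-06-29
Act: almanac.monthhop[n=-19]
Obs: 2031-11-29


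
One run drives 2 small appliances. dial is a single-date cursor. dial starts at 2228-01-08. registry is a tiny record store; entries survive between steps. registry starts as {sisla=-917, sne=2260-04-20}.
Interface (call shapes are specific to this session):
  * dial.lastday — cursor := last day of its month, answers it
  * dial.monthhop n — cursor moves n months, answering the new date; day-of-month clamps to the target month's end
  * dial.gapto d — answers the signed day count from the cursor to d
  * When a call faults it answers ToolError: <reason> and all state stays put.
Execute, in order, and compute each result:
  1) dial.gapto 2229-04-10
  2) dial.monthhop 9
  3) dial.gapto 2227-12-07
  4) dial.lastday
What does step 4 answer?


==> gapto(2229-04-10)
<== 458
==> monthhop(9)
<== 2228-10-08
==> gapto(2227-12-07)
<== -306
==> lastday()
<== 2228-10-31

Answer: 2228-10-31


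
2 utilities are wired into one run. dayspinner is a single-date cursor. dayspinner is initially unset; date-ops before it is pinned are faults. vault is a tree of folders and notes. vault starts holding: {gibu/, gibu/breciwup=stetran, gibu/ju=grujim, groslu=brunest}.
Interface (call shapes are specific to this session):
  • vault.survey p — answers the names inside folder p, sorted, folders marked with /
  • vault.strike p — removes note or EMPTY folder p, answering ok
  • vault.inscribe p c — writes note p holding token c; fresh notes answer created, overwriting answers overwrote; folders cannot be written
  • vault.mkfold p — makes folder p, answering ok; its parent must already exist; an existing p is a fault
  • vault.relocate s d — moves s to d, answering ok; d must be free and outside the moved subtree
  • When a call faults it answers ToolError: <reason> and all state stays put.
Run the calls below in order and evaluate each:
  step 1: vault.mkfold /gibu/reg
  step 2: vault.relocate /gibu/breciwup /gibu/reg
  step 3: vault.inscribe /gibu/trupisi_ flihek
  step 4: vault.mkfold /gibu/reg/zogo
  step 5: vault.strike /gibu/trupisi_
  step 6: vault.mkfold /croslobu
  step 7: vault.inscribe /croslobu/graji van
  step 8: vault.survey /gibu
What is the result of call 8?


Invoking vault.mkfold with p='/gibu/reg', and see ok.
Invoking vault.relocate with s='/gibu/breciwup', d='/gibu/reg', — result: ToolError: exists.
Invoking vault.inscribe with p='/gibu/trupisi_', c='flihek', → created.
I use vault.mkfold with p='/gibu/reg/zogo', yielding ok.
I invoke vault.strike with p='/gibu/trupisi_', yielding ok.
Next I call vault.mkfold with p='/croslobu': ok.
Calling vault.inscribe with p='/croslobu/graji', c='van', and see created.
I call vault.survey with p='/gibu': [breciwup, ju, reg/].

Answer: [breciwup, ju, reg/]


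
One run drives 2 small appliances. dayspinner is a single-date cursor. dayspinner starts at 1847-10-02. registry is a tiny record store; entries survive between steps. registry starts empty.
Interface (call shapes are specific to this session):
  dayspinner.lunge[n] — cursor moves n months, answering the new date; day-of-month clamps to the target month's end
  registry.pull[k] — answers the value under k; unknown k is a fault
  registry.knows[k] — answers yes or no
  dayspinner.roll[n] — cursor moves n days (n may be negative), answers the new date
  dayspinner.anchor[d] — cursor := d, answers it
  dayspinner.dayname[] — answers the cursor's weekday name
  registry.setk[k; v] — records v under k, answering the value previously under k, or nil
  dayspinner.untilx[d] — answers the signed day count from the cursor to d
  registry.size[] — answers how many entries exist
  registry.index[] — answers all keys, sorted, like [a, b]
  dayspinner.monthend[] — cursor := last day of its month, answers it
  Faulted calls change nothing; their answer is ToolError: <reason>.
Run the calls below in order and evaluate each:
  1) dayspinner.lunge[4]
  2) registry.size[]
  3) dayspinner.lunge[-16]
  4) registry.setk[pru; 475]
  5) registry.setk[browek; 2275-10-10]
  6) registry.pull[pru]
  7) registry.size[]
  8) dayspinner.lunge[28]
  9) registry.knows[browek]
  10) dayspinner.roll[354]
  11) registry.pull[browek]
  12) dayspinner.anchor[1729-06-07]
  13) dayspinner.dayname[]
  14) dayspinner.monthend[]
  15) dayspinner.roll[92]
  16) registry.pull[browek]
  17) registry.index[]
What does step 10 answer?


Answer: 1850-01-22

Derivation:
Step: dayspinner.lunge[n=4]
Result: 1848-02-02
Step: registry.size[]
Result: 0
Step: dayspinner.lunge[n=-16]
Result: 1846-10-02
Step: registry.setk[k=pru; v=475]
Result: nil
Step: registry.setk[k=browek; v=2275-10-10]
Result: nil
Step: registry.pull[k=pru]
Result: 475
Step: registry.size[]
Result: 2
Step: dayspinner.lunge[n=28]
Result: 1849-02-02
Step: registry.knows[k=browek]
Result: yes
Step: dayspinner.roll[n=354]
Result: 1850-01-22
Step: registry.pull[k=browek]
Result: 2275-10-10
Step: dayspinner.anchor[d=1729-06-07]
Result: 1729-06-07
Step: dayspinner.dayname[]
Result: Tuesday
Step: dayspinner.monthend[]
Result: 1729-06-30
Step: dayspinner.roll[n=92]
Result: 1729-09-30
Step: registry.pull[k=browek]
Result: 2275-10-10
Step: registry.index[]
Result: [browek, pru]


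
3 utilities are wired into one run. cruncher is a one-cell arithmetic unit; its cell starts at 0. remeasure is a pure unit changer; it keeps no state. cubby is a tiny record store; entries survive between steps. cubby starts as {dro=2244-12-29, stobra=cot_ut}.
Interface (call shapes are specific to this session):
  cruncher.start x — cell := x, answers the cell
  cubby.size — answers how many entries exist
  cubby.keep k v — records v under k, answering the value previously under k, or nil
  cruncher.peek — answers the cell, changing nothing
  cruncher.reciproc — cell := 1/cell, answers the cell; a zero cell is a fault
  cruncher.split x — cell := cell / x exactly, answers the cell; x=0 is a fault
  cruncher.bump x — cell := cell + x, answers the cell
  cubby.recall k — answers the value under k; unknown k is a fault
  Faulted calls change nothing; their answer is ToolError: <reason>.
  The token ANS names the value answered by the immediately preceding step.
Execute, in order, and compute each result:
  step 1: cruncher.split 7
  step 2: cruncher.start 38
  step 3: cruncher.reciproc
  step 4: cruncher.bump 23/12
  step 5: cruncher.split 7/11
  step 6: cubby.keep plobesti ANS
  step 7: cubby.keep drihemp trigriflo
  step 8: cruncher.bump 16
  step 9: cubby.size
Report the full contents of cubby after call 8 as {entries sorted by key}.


Answer: {drihemp=trigriflo, dro=2244-12-29, plobesti=4873/1596, stobra=cot_ut}

Derivation:
Next I call cruncher.split on x=7, giving 0.
Then cruncher.start on x=38, and observe 38.
I try cruncher.reciproc(), which returns 1/38.
I run cruncher.bump on x=23/12, and observe 443/228.
Next I call cruncher.split on x=7/11, and see 4873/1596.
I call cubby.keep on k=plobesti, v=ANS, and get nil.
Using cubby.keep on k=drihemp, v=trigriflo, and observe nil.
Now I run cruncher.bump on x=16, — result: 30409/1596.
Next I call cubby.size, and get 4.


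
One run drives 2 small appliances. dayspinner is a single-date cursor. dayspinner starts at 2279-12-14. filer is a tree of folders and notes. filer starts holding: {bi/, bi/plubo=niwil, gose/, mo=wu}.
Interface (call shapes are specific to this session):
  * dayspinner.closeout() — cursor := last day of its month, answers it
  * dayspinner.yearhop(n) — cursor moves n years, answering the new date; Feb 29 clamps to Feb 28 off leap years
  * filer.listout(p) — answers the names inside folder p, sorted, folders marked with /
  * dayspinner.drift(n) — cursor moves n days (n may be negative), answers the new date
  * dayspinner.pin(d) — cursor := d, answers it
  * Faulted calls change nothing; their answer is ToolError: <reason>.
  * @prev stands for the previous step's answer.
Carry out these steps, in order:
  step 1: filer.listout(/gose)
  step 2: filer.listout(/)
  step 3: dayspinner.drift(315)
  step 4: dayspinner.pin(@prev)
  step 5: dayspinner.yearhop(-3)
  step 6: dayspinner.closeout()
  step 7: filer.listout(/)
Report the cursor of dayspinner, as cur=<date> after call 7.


Answer: cur=2277-10-31

Derivation:
Now I run filer.listout using /gose, and observe [].
I invoke filer.listout using /, yielding [bi/, gose/, mo].
I run dayspinner.drift using 315, giving 2280-10-24.
I run dayspinner.pin using @prev, which returns 2280-10-24.
I try dayspinner.yearhop using -3, — result: 2277-10-24.
Now I run dayspinner.closeout, yielding 2277-10-31.
I use filer.listout using /, which returns [bi/, gose/, mo].


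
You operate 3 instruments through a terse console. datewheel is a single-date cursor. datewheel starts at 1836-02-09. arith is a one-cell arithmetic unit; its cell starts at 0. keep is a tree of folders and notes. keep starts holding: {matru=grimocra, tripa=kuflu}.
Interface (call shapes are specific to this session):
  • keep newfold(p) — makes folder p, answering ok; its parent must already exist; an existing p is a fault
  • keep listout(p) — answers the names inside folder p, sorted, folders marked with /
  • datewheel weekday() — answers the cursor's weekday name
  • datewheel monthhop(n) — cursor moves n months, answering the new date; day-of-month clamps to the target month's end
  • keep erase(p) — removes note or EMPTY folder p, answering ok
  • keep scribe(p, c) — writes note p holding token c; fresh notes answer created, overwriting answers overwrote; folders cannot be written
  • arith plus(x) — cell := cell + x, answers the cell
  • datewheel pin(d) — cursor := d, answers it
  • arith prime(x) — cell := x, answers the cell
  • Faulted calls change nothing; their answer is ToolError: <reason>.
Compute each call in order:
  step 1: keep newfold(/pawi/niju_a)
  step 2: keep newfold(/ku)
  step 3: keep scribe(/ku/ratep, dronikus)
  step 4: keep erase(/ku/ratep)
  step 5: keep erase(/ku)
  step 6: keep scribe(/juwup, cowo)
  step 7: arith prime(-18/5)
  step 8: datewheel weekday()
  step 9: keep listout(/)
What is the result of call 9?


Answer: [juwup, matru, tripa]

Derivation:
> keep newfold /pawi/niju_a
:: ToolError: no parent
> keep newfold /ku
:: ok
> keep scribe /ku/ratep dronikus
:: created
> keep erase /ku/ratep
:: ok
> keep erase /ku
:: ok
> keep scribe /juwup cowo
:: created
> arith prime -18/5
:: -18/5
> datewheel weekday
:: Tuesday
> keep listout /
:: [juwup, matru, tripa]


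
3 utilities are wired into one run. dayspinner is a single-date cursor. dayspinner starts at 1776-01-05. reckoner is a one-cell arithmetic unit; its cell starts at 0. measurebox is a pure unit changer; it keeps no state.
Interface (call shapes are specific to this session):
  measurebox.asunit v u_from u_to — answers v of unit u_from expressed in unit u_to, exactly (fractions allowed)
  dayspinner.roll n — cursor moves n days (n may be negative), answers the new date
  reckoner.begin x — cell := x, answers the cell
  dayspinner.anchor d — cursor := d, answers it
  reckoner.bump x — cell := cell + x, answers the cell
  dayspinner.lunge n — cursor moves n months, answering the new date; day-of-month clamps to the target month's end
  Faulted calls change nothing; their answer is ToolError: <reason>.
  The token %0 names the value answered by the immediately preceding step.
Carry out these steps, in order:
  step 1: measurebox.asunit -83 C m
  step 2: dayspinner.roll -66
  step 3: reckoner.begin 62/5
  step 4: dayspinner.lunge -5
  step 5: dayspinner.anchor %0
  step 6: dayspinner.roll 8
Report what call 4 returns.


CALL asunit[v: -83; u_from: C; u_to: m]
RET  ToolError: incompatible units
CALL roll[n: -66]
RET  1775-10-31
CALL begin[x: 62/5]
RET  62/5
CALL lunge[n: -5]
RET  1775-05-31
CALL anchor[d: %0]
RET  1775-05-31
CALL roll[n: 8]
RET  1775-06-08

Answer: 1775-05-31
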